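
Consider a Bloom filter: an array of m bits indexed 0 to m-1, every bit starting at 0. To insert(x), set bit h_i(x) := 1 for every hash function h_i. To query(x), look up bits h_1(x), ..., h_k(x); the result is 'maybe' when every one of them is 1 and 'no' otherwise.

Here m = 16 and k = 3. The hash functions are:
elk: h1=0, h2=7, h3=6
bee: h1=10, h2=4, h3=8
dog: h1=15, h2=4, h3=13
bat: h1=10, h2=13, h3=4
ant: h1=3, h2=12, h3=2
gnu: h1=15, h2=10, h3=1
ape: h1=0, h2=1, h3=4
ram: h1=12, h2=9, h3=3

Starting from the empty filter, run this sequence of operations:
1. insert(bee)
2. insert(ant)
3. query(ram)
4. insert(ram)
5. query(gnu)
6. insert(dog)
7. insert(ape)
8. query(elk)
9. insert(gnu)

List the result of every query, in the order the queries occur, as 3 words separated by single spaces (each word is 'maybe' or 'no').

Answer: no no no

Derivation:
Start: bits=0000000000000000
Op 1: insert bee -> sets bits 4 8 10 -> bits=0000100010100000
Op 2: insert ant -> sets bits 2 3 12 -> bits=0011100010101000
Op 3: query ram -> checks bit3=1, bit9=0, bit12=1 (has a 0) -> no
Op 4: insert ram -> sets bits 3 9 12 -> bits=0011100011101000
Op 5: query gnu -> checks bit1=0, bit10=1, bit15=0 (has a 0) -> no
Op 6: insert dog -> sets bits 4 13 15 -> bits=0011100011101101
Op 7: insert ape -> sets bits 0 1 4 -> bits=1111100011101101
Op 8: query elk -> checks bit0=1, bit6=0, bit7=0 (has a 0) -> no
Op 9: insert gnu -> sets bits 1 10 15 -> bits=1111100011101101
Query results in order: no no no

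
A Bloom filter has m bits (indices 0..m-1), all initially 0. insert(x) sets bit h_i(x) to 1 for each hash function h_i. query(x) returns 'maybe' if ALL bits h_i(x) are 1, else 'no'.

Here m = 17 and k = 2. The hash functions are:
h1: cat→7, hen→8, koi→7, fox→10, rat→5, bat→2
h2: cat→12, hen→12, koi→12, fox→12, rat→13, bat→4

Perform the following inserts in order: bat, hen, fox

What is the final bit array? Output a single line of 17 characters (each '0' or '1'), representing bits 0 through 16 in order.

Answer: 00101000101010000

Derivation:
Start: bits=00000000000000000
After insert 'bat': sets bits 2 4 -> bits=00101000000000000
After insert 'hen': sets bits 8 12 -> bits=00101000100010000
After insert 'fox': sets bits 10 12 -> bits=00101000101010000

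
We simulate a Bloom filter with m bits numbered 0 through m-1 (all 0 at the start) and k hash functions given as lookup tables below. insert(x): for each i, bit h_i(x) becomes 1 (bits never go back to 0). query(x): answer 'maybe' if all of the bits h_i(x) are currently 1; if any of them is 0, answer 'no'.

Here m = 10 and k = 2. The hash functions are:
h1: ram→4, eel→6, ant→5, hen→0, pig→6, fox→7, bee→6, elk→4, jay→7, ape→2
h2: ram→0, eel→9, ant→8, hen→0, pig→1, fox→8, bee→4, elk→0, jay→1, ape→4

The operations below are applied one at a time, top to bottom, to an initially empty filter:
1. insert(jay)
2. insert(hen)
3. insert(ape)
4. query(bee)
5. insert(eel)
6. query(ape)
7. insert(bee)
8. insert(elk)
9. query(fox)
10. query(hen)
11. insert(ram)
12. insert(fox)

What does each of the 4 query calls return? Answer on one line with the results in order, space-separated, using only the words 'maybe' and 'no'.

Start: bits=0000000000
Op 1: insert jay -> sets bits 1 7 -> bits=0100000100
Op 2: insert hen -> sets bits 0 -> bits=1100000100
Op 3: insert ape -> sets bits 2 4 -> bits=1110100100
Op 4: query bee -> checks bit4=1, bit6=0 (has a 0) -> no
Op 5: insert eel -> sets bits 6 9 -> bits=1110101101
Op 6: query ape -> checks bit2=1, bit4=1 (all 1) -> maybe
Op 7: insert bee -> sets bits 4 6 -> bits=1110101101
Op 8: insert elk -> sets bits 0 4 -> bits=1110101101
Op 9: query fox -> checks bit7=1, bit8=0 (has a 0) -> no
Op 10: query hen -> checks bit0=1 (all 1) -> maybe
Op 11: insert ram -> sets bits 0 4 -> bits=1110101101
Op 12: insert fox -> sets bits 7 8 -> bits=1110101111
Query results in order: no maybe no maybe

Answer: no maybe no maybe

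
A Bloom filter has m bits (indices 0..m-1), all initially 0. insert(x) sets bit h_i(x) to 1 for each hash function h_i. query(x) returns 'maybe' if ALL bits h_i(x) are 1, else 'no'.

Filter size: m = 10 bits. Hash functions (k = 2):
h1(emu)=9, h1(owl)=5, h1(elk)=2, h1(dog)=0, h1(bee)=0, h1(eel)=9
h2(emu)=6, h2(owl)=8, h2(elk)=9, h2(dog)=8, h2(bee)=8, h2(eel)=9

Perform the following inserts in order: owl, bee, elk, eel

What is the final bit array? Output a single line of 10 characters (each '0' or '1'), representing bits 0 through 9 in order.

Start: bits=0000000000
After insert 'owl': sets bits 5 8 -> bits=0000010010
After insert 'bee': sets bits 0 8 -> bits=1000010010
After insert 'elk': sets bits 2 9 -> bits=1010010011
After insert 'eel': sets bits 9 -> bits=1010010011

Answer: 1010010011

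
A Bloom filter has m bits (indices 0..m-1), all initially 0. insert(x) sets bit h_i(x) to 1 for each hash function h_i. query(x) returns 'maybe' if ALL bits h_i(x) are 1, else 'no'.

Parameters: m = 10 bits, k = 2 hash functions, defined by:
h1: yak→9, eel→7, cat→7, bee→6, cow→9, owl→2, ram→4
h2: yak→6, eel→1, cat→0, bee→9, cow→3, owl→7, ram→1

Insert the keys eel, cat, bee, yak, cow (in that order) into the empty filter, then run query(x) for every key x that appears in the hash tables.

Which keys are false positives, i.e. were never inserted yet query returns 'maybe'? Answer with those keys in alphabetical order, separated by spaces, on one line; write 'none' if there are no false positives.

Answer: none

Derivation:
Start: bits=0000000000
After insert 'eel': sets bits 1 7 -> bits=0100000100
After insert 'cat': sets bits 0 7 -> bits=1100000100
After insert 'bee': sets bits 6 9 -> bits=1100001101
After insert 'yak': sets bits 6 9 -> bits=1100001101
After insert 'cow': sets bits 3 9 -> bits=1101001101
Not inserted: owl ram — query each against bits=1101001101:
query owl: checks bit2=0, bit7=1 (has a 0) -> no => not a false positive
query ram: checks bit1=1, bit4=0 (has a 0) -> no => not a false positive
False positives (alphabetical): none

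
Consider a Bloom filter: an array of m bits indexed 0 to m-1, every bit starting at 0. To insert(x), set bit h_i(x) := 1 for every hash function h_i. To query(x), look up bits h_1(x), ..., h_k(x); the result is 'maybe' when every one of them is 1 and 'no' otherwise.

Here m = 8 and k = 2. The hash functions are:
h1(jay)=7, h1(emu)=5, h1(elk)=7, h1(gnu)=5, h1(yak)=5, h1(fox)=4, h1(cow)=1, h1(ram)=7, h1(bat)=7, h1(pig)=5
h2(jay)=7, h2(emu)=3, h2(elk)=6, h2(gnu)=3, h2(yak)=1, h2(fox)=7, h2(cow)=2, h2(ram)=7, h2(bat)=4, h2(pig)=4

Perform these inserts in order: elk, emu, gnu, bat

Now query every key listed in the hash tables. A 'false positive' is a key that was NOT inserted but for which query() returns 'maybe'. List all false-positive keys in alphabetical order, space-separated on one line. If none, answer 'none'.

Answer: fox jay pig ram

Derivation:
Start: bits=00000000
After insert 'elk': sets bits 6 7 -> bits=00000011
After insert 'emu': sets bits 3 5 -> bits=00010111
After insert 'gnu': sets bits 3 5 -> bits=00010111
After insert 'bat': sets bits 4 7 -> bits=00011111
Not inserted: cow fox jay pig ram yak — query each against bits=00011111:
query cow: checks bit1=0, bit2=0 (has a 0) -> no => not a false positive
query fox: checks bit4=1, bit7=1 (all 1) -> maybe => FALSE POSITIVE
query jay: checks bit7=1 (all 1) -> maybe => FALSE POSITIVE
query pig: checks bit4=1, bit5=1 (all 1) -> maybe => FALSE POSITIVE
query ram: checks bit7=1 (all 1) -> maybe => FALSE POSITIVE
query yak: checks bit1=0, bit5=1 (has a 0) -> no => not a false positive
False positives (alphabetical): fox jay pig ram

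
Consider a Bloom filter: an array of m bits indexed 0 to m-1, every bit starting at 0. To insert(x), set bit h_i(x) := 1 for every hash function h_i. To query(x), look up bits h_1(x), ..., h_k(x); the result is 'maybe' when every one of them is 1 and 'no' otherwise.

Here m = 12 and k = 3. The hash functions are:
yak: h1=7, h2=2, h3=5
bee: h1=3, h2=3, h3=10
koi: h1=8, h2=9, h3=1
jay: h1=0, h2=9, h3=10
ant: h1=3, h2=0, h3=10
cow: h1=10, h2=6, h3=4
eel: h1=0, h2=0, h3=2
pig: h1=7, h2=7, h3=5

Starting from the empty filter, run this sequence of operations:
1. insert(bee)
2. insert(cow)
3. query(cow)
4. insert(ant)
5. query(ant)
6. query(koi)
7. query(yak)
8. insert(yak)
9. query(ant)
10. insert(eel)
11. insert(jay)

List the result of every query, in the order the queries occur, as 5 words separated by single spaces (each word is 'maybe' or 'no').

Answer: maybe maybe no no maybe

Derivation:
Start: bits=000000000000
Op 1: insert bee -> sets bits 3 10 -> bits=000100000010
Op 2: insert cow -> sets bits 4 6 10 -> bits=000110100010
Op 3: query cow -> checks bit4=1, bit6=1, bit10=1 (all 1) -> maybe
Op 4: insert ant -> sets bits 0 3 10 -> bits=100110100010
Op 5: query ant -> checks bit0=1, bit3=1, bit10=1 (all 1) -> maybe
Op 6: query koi -> checks bit1=0, bit8=0, bit9=0 (has a 0) -> no
Op 7: query yak -> checks bit2=0, bit5=0, bit7=0 (has a 0) -> no
Op 8: insert yak -> sets bits 2 5 7 -> bits=101111110010
Op 9: query ant -> checks bit0=1, bit3=1, bit10=1 (all 1) -> maybe
Op 10: insert eel -> sets bits 0 2 -> bits=101111110010
Op 11: insert jay -> sets bits 0 9 10 -> bits=101111110110
Query results in order: maybe maybe no no maybe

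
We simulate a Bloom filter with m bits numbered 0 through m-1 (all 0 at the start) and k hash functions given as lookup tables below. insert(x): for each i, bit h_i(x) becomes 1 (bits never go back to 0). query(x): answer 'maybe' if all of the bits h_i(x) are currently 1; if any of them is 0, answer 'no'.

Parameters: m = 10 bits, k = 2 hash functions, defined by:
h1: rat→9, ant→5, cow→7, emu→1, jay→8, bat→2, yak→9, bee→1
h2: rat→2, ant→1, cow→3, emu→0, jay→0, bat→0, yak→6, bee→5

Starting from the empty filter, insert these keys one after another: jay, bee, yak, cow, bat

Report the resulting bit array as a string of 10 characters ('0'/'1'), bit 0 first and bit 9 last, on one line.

Start: bits=0000000000
After insert 'jay': sets bits 0 8 -> bits=1000000010
After insert 'bee': sets bits 1 5 -> bits=1100010010
After insert 'yak': sets bits 6 9 -> bits=1100011011
After insert 'cow': sets bits 3 7 -> bits=1101011111
After insert 'bat': sets bits 0 2 -> bits=1111011111

Answer: 1111011111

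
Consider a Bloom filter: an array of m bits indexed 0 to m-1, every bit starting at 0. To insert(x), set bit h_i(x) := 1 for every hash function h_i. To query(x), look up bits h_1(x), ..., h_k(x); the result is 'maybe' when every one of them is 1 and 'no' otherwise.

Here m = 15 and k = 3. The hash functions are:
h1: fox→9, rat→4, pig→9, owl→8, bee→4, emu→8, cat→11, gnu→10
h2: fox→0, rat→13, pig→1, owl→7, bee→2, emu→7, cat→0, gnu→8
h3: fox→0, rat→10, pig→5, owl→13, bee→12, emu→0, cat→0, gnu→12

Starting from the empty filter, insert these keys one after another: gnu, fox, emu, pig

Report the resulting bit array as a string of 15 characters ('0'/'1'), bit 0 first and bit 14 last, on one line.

Start: bits=000000000000000
After insert 'gnu': sets bits 8 10 12 -> bits=000000001010100
After insert 'fox': sets bits 0 9 -> bits=100000001110100
After insert 'emu': sets bits 0 7 8 -> bits=100000011110100
After insert 'pig': sets bits 1 5 9 -> bits=110001011110100

Answer: 110001011110100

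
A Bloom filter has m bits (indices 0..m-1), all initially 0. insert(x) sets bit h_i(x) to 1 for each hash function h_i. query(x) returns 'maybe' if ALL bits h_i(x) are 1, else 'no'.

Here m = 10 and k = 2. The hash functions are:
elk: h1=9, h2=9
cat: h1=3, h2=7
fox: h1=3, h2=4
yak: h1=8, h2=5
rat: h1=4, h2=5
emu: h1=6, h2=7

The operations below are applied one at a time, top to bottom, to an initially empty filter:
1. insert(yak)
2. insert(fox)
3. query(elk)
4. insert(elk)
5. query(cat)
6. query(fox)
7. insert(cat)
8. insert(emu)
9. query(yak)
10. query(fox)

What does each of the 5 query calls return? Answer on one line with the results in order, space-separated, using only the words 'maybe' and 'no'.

Answer: no no maybe maybe maybe

Derivation:
Start: bits=0000000000
Op 1: insert yak -> sets bits 5 8 -> bits=0000010010
Op 2: insert fox -> sets bits 3 4 -> bits=0001110010
Op 3: query elk -> checks bit9=0 (has a 0) -> no
Op 4: insert elk -> sets bits 9 -> bits=0001110011
Op 5: query cat -> checks bit3=1, bit7=0 (has a 0) -> no
Op 6: query fox -> checks bit3=1, bit4=1 (all 1) -> maybe
Op 7: insert cat -> sets bits 3 7 -> bits=0001110111
Op 8: insert emu -> sets bits 6 7 -> bits=0001111111
Op 9: query yak -> checks bit5=1, bit8=1 (all 1) -> maybe
Op 10: query fox -> checks bit3=1, bit4=1 (all 1) -> maybe
Query results in order: no no maybe maybe maybe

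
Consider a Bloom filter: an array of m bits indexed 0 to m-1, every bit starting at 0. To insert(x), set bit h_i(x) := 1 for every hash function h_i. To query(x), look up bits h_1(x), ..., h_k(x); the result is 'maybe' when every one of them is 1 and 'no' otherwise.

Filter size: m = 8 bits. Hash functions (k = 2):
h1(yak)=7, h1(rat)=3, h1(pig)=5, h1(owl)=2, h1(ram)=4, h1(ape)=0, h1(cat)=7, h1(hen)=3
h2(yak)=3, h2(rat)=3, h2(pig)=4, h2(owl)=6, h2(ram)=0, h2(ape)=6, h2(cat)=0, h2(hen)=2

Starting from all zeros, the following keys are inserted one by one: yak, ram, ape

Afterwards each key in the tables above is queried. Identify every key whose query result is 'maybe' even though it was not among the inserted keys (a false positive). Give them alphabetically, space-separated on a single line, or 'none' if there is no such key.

Start: bits=00000000
After insert 'yak': sets bits 3 7 -> bits=00010001
After insert 'ram': sets bits 0 4 -> bits=10011001
After insert 'ape': sets bits 0 6 -> bits=10011011
Not inserted: cat hen owl pig rat — query each against bits=10011011:
query cat: checks bit0=1, bit7=1 (all 1) -> maybe => FALSE POSITIVE
query hen: checks bit2=0, bit3=1 (has a 0) -> no => not a false positive
query owl: checks bit2=0, bit6=1 (has a 0) -> no => not a false positive
query pig: checks bit4=1, bit5=0 (has a 0) -> no => not a false positive
query rat: checks bit3=1 (all 1) -> maybe => FALSE POSITIVE
False positives (alphabetical): cat rat

Answer: cat rat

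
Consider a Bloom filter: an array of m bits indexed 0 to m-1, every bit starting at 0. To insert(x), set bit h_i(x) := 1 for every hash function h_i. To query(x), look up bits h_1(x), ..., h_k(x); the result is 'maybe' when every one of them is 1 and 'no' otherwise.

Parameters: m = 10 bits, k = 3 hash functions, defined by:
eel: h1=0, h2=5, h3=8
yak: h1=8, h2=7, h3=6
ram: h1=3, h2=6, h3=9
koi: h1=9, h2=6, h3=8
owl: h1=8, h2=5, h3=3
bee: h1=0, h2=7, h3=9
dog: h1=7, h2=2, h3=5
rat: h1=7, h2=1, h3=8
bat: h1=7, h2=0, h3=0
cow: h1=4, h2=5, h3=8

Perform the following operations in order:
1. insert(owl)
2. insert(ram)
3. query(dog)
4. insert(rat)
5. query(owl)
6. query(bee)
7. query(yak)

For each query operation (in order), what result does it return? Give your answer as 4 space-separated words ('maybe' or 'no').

Answer: no maybe no maybe

Derivation:
Start: bits=0000000000
Op 1: insert owl -> sets bits 3 5 8 -> bits=0001010010
Op 2: insert ram -> sets bits 3 6 9 -> bits=0001011011
Op 3: query dog -> checks bit2=0, bit5=1, bit7=0 (has a 0) -> no
Op 4: insert rat -> sets bits 1 7 8 -> bits=0101011111
Op 5: query owl -> checks bit3=1, bit5=1, bit8=1 (all 1) -> maybe
Op 6: query bee -> checks bit0=0, bit7=1, bit9=1 (has a 0) -> no
Op 7: query yak -> checks bit6=1, bit7=1, bit8=1 (all 1) -> maybe
Query results in order: no maybe no maybe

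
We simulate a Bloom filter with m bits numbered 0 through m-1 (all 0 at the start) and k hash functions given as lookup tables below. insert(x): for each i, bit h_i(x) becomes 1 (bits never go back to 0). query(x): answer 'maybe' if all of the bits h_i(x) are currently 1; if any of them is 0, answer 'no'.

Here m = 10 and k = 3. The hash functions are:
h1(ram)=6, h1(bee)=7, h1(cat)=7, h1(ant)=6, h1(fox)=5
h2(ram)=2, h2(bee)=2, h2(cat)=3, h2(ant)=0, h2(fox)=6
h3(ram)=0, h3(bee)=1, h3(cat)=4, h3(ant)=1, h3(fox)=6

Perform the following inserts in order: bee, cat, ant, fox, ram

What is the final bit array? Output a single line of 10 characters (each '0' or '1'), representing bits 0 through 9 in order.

Answer: 1111111100

Derivation:
Start: bits=0000000000
After insert 'bee': sets bits 1 2 7 -> bits=0110000100
After insert 'cat': sets bits 3 4 7 -> bits=0111100100
After insert 'ant': sets bits 0 1 6 -> bits=1111101100
After insert 'fox': sets bits 5 6 -> bits=1111111100
After insert 'ram': sets bits 0 2 6 -> bits=1111111100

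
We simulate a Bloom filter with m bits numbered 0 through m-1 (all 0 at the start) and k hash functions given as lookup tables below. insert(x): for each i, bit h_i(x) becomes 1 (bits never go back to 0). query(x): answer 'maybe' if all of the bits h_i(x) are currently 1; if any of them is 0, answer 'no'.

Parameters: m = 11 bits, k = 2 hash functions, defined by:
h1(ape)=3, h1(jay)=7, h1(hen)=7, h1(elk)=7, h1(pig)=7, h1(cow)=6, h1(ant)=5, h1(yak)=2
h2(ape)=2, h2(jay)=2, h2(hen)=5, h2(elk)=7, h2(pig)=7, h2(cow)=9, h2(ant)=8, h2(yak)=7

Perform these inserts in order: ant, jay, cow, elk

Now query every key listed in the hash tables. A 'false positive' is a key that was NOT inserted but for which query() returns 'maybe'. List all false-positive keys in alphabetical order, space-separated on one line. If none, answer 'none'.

Answer: hen pig yak

Derivation:
Start: bits=00000000000
After insert 'ant': sets bits 5 8 -> bits=00000100100
After insert 'jay': sets bits 2 7 -> bits=00100101100
After insert 'cow': sets bits 6 9 -> bits=00100111110
After insert 'elk': sets bits 7 -> bits=00100111110
Not inserted: ape hen pig yak — query each against bits=00100111110:
query ape: checks bit2=1, bit3=0 (has a 0) -> no => not a false positive
query hen: checks bit5=1, bit7=1 (all 1) -> maybe => FALSE POSITIVE
query pig: checks bit7=1 (all 1) -> maybe => FALSE POSITIVE
query yak: checks bit2=1, bit7=1 (all 1) -> maybe => FALSE POSITIVE
False positives (alphabetical): hen pig yak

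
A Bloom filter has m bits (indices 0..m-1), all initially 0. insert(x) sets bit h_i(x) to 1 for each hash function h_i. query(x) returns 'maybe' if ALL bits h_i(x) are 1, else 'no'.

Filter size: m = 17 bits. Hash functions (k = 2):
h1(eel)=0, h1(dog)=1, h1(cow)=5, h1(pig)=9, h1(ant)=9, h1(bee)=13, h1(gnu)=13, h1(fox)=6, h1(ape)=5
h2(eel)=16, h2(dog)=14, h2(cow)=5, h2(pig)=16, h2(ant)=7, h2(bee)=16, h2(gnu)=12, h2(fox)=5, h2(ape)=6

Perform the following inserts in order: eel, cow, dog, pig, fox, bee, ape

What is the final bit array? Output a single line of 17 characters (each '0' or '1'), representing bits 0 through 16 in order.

Answer: 11000110010001101

Derivation:
Start: bits=00000000000000000
After insert 'eel': sets bits 0 16 -> bits=10000000000000001
After insert 'cow': sets bits 5 -> bits=10000100000000001
After insert 'dog': sets bits 1 14 -> bits=11000100000000101
After insert 'pig': sets bits 9 16 -> bits=11000100010000101
After insert 'fox': sets bits 5 6 -> bits=11000110010000101
After insert 'bee': sets bits 13 16 -> bits=11000110010001101
After insert 'ape': sets bits 5 6 -> bits=11000110010001101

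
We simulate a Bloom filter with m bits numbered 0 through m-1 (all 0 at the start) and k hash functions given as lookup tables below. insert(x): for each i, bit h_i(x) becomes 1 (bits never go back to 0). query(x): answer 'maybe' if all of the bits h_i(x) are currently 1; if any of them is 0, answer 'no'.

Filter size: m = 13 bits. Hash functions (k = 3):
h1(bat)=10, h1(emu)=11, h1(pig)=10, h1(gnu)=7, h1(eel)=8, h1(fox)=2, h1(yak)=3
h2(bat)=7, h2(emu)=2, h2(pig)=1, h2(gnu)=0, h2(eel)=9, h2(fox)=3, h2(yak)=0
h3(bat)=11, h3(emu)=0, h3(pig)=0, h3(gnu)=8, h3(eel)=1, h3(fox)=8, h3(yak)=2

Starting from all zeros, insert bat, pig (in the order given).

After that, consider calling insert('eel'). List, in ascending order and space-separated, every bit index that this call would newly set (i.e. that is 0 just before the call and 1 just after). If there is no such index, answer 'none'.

Start: bits=0000000000000
After insert 'bat': sets bits 7 10 11 -> bits=0000000100110
After insert 'pig': sets bits 0 1 10 -> bits=1100000100110
insert 'eel' would touch bits 1 8 9; currently bit1=1, bit8=0, bit9=0
Bits that are 0 among those (would change 0->1): 8 9

Answer: 8 9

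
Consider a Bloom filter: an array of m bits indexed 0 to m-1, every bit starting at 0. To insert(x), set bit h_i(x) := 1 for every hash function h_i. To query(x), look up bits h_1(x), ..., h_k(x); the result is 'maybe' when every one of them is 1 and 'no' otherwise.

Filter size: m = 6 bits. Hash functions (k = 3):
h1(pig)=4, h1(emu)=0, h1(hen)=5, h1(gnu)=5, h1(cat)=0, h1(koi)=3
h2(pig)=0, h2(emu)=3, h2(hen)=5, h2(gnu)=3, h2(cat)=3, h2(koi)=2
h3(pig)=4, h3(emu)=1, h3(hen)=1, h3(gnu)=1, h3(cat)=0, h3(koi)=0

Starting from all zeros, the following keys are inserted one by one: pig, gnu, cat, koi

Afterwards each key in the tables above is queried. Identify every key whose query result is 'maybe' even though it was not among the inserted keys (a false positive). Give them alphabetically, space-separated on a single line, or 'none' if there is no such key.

Answer: emu hen

Derivation:
Start: bits=000000
After insert 'pig': sets bits 0 4 -> bits=100010
After insert 'gnu': sets bits 1 3 5 -> bits=110111
After insert 'cat': sets bits 0 3 -> bits=110111
After insert 'koi': sets bits 0 2 3 -> bits=111111
Not inserted: emu hen — query each against bits=111111:
query emu: checks bit0=1, bit1=1, bit3=1 (all 1) -> maybe => FALSE POSITIVE
query hen: checks bit1=1, bit5=1 (all 1) -> maybe => FALSE POSITIVE
False positives (alphabetical): emu hen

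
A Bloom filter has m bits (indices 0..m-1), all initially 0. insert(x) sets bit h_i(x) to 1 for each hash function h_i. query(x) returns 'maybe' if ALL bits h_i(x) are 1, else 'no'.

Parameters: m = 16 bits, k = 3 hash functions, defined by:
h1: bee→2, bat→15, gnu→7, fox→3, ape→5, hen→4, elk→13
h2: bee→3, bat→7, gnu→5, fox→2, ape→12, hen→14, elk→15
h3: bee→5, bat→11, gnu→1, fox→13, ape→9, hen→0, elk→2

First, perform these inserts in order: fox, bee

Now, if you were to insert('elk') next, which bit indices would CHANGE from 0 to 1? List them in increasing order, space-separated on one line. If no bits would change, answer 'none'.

Answer: 15

Derivation:
Start: bits=0000000000000000
After insert 'fox': sets bits 2 3 13 -> bits=0011000000000100
After insert 'bee': sets bits 2 3 5 -> bits=0011010000000100
insert 'elk' would touch bits 2 13 15; currently bit2=1, bit13=1, bit15=0
Bits that are 0 among those (would change 0->1): 15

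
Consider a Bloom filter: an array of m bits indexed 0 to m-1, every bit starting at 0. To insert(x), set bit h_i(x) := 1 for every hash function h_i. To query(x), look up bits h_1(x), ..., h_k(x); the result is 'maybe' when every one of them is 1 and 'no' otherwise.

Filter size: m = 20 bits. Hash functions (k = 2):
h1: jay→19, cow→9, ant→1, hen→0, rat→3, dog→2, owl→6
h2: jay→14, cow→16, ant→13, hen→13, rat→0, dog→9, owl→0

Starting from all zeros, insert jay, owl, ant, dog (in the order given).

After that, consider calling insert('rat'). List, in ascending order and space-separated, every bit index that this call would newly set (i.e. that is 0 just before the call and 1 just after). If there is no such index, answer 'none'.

Start: bits=00000000000000000000
After insert 'jay': sets bits 14 19 -> bits=00000000000000100001
After insert 'owl': sets bits 0 6 -> bits=10000010000000100001
After insert 'ant': sets bits 1 13 -> bits=11000010000001100001
After insert 'dog': sets bits 2 9 -> bits=11100010010001100001
insert 'rat' would touch bits 0 3; currently bit0=1, bit3=0
Bits that are 0 among those (would change 0->1): 3

Answer: 3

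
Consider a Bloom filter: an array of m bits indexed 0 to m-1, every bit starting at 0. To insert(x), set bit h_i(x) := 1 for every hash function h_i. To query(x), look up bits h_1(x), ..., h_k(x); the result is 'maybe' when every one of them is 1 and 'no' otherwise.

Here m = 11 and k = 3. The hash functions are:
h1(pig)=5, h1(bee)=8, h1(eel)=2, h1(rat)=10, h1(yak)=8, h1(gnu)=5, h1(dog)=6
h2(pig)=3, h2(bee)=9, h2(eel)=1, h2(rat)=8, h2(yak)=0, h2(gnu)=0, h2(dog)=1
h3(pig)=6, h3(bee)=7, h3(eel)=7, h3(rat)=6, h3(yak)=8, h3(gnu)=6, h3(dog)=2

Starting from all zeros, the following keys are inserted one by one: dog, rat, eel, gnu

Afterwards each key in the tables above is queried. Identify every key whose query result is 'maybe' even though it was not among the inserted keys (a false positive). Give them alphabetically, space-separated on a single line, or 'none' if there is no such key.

Answer: yak

Derivation:
Start: bits=00000000000
After insert 'dog': sets bits 1 2 6 -> bits=01100010000
After insert 'rat': sets bits 6 8 10 -> bits=01100010101
After insert 'eel': sets bits 1 2 7 -> bits=01100011101
After insert 'gnu': sets bits 0 5 6 -> bits=11100111101
Not inserted: bee pig yak — query each against bits=11100111101:
query bee: checks bit7=1, bit8=1, bit9=0 (has a 0) -> no => not a false positive
query pig: checks bit3=0, bit5=1, bit6=1 (has a 0) -> no => not a false positive
query yak: checks bit0=1, bit8=1 (all 1) -> maybe => FALSE POSITIVE
False positives (alphabetical): yak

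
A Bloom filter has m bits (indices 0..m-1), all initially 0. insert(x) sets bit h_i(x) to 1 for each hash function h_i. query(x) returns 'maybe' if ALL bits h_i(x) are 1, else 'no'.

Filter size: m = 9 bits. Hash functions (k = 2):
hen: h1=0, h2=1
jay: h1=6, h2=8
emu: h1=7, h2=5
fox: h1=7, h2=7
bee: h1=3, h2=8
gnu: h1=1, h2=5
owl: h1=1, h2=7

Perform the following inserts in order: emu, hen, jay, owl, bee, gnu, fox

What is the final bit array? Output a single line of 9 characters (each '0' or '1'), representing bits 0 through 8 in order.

Answer: 110101111

Derivation:
Start: bits=000000000
After insert 'emu': sets bits 5 7 -> bits=000001010
After insert 'hen': sets bits 0 1 -> bits=110001010
After insert 'jay': sets bits 6 8 -> bits=110001111
After insert 'owl': sets bits 1 7 -> bits=110001111
After insert 'bee': sets bits 3 8 -> bits=110101111
After insert 'gnu': sets bits 1 5 -> bits=110101111
After insert 'fox': sets bits 7 -> bits=110101111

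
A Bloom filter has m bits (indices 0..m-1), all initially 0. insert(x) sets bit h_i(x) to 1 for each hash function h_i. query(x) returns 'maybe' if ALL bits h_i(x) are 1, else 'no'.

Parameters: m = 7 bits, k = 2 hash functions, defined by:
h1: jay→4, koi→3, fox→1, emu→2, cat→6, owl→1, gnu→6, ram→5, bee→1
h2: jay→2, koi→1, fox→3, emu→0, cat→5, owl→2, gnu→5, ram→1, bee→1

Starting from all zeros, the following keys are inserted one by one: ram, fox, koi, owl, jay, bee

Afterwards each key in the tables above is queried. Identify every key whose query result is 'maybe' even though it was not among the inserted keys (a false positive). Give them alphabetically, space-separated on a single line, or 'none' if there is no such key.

Start: bits=0000000
After insert 'ram': sets bits 1 5 -> bits=0100010
After insert 'fox': sets bits 1 3 -> bits=0101010
After insert 'koi': sets bits 1 3 -> bits=0101010
After insert 'owl': sets bits 1 2 -> bits=0111010
After insert 'jay': sets bits 2 4 -> bits=0111110
After insert 'bee': sets bits 1 -> bits=0111110
Not inserted: cat emu gnu — query each against bits=0111110:
query cat: checks bit5=1, bit6=0 (has a 0) -> no => not a false positive
query emu: checks bit0=0, bit2=1 (has a 0) -> no => not a false positive
query gnu: checks bit5=1, bit6=0 (has a 0) -> no => not a false positive
False positives (alphabetical): none

Answer: none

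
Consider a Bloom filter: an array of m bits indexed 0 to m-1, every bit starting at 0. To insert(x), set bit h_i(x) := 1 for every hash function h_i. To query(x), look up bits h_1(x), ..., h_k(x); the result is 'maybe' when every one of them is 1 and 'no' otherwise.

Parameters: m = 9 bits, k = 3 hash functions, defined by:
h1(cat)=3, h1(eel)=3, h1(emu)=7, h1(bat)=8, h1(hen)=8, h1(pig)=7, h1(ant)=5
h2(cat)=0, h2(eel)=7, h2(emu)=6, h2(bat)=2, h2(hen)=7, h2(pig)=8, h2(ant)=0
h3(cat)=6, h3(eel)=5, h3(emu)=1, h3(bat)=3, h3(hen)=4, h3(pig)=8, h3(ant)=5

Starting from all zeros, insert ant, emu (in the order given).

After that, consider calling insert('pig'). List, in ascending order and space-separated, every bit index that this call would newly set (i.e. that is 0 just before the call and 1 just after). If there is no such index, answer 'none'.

Start: bits=000000000
After insert 'ant': sets bits 0 5 -> bits=100001000
After insert 'emu': sets bits 1 6 7 -> bits=110001110
insert 'pig' would touch bits 7 8; currently bit7=1, bit8=0
Bits that are 0 among those (would change 0->1): 8

Answer: 8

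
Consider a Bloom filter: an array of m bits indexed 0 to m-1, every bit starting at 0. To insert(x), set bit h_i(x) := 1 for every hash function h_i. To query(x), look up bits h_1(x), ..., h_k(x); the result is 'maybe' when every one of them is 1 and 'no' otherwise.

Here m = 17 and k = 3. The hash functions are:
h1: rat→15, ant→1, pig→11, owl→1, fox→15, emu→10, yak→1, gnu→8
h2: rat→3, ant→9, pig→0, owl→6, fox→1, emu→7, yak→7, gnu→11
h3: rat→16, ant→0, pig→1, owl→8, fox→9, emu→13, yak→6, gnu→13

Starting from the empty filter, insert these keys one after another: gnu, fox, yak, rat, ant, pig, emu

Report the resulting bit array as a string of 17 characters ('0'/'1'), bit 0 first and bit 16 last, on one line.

Start: bits=00000000000000000
After insert 'gnu': sets bits 8 11 13 -> bits=00000000100101000
After insert 'fox': sets bits 1 9 15 -> bits=01000000110101010
After insert 'yak': sets bits 1 6 7 -> bits=01000011110101010
After insert 'rat': sets bits 3 15 16 -> bits=01010011110101011
After insert 'ant': sets bits 0 1 9 -> bits=11010011110101011
After insert 'pig': sets bits 0 1 11 -> bits=11010011110101011
After insert 'emu': sets bits 7 10 13 -> bits=11010011111101011

Answer: 11010011111101011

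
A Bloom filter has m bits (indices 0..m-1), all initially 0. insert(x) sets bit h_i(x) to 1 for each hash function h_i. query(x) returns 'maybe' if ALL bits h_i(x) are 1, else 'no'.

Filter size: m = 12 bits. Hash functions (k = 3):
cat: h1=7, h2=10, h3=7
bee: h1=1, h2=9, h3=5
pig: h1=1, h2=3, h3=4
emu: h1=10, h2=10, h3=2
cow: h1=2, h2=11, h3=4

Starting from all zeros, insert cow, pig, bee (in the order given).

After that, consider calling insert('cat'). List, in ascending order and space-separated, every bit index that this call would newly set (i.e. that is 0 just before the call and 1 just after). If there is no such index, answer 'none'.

Answer: 7 10

Derivation:
Start: bits=000000000000
After insert 'cow': sets bits 2 4 11 -> bits=001010000001
After insert 'pig': sets bits 1 3 4 -> bits=011110000001
After insert 'bee': sets bits 1 5 9 -> bits=011111000101
insert 'cat' would touch bits 7 10; currently bit7=0, bit10=0
Bits that are 0 among those (would change 0->1): 7 10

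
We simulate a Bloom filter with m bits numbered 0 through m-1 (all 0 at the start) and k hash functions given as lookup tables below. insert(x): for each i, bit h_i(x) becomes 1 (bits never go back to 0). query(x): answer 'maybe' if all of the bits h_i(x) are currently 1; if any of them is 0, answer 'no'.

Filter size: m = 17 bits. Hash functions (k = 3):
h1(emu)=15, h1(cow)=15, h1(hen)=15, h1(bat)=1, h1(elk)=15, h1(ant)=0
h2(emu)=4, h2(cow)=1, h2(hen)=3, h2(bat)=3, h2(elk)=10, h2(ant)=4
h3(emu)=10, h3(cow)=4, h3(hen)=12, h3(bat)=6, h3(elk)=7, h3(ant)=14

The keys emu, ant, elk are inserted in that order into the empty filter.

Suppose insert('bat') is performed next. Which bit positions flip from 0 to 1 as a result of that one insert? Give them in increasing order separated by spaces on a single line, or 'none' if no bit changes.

Answer: 1 3 6

Derivation:
Start: bits=00000000000000000
After insert 'emu': sets bits 4 10 15 -> bits=00001000001000010
After insert 'ant': sets bits 0 4 14 -> bits=10001000001000110
After insert 'elk': sets bits 7 10 15 -> bits=10001001001000110
insert 'bat' would touch bits 1 3 6; currently bit1=0, bit3=0, bit6=0
Bits that are 0 among those (would change 0->1): 1 3 6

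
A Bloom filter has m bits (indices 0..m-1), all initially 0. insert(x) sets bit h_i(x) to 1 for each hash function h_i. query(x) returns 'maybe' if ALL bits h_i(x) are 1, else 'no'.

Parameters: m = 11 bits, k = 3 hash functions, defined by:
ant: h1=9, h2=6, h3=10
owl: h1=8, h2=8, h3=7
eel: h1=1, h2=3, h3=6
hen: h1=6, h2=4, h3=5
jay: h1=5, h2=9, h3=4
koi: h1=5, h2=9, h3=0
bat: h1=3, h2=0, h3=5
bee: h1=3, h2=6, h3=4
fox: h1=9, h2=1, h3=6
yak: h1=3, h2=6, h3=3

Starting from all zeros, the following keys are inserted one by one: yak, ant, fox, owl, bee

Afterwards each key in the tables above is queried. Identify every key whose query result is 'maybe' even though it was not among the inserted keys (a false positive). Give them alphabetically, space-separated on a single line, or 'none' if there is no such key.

Answer: eel

Derivation:
Start: bits=00000000000
After insert 'yak': sets bits 3 6 -> bits=00010010000
After insert 'ant': sets bits 6 9 10 -> bits=00010010011
After insert 'fox': sets bits 1 6 9 -> bits=01010010011
After insert 'owl': sets bits 7 8 -> bits=01010011111
After insert 'bee': sets bits 3 4 6 -> bits=01011011111
Not inserted: bat eel hen jay koi — query each against bits=01011011111:
query bat: checks bit0=0, bit3=1, bit5=0 (has a 0) -> no => not a false positive
query eel: checks bit1=1, bit3=1, bit6=1 (all 1) -> maybe => FALSE POSITIVE
query hen: checks bit4=1, bit5=0, bit6=1 (has a 0) -> no => not a false positive
query jay: checks bit4=1, bit5=0, bit9=1 (has a 0) -> no => not a false positive
query koi: checks bit0=0, bit5=0, bit9=1 (has a 0) -> no => not a false positive
False positives (alphabetical): eel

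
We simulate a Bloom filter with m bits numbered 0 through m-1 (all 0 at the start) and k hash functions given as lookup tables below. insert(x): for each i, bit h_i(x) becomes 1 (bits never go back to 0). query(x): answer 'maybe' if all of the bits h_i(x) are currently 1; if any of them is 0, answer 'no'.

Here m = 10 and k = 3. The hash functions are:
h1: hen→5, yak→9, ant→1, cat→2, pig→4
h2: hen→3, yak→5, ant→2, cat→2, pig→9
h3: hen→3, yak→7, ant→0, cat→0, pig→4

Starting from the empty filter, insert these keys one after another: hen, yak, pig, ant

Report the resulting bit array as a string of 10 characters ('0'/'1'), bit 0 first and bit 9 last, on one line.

Answer: 1111110101

Derivation:
Start: bits=0000000000
After insert 'hen': sets bits 3 5 -> bits=0001010000
After insert 'yak': sets bits 5 7 9 -> bits=0001010101
After insert 'pig': sets bits 4 9 -> bits=0001110101
After insert 'ant': sets bits 0 1 2 -> bits=1111110101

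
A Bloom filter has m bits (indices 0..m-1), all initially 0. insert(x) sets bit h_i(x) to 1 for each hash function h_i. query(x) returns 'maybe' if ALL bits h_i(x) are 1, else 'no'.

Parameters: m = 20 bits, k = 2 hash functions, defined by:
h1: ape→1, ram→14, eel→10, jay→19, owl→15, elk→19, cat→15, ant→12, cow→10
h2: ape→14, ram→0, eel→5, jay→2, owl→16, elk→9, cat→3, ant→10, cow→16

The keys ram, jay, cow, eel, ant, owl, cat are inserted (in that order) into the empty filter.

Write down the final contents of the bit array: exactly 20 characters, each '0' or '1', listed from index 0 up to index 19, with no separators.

Start: bits=00000000000000000000
After insert 'ram': sets bits 0 14 -> bits=10000000000000100000
After insert 'jay': sets bits 2 19 -> bits=10100000000000100001
After insert 'cow': sets bits 10 16 -> bits=10100000001000101001
After insert 'eel': sets bits 5 10 -> bits=10100100001000101001
After insert 'ant': sets bits 10 12 -> bits=10100100001010101001
After insert 'owl': sets bits 15 16 -> bits=10100100001010111001
After insert 'cat': sets bits 3 15 -> bits=10110100001010111001

Answer: 10110100001010111001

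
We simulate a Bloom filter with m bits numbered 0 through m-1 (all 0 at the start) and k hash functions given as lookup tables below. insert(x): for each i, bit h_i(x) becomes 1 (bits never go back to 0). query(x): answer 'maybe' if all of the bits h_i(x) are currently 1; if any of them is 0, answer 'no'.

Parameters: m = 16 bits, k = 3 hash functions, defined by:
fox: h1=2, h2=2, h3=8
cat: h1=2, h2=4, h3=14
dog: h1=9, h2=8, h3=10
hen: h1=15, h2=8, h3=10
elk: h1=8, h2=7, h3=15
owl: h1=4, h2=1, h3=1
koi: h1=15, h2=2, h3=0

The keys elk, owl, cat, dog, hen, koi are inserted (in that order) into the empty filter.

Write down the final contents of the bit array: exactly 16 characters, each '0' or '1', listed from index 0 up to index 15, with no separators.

Answer: 1110100111100011

Derivation:
Start: bits=0000000000000000
After insert 'elk': sets bits 7 8 15 -> bits=0000000110000001
After insert 'owl': sets bits 1 4 -> bits=0100100110000001
After insert 'cat': sets bits 2 4 14 -> bits=0110100110000011
After insert 'dog': sets bits 8 9 10 -> bits=0110100111100011
After insert 'hen': sets bits 8 10 15 -> bits=0110100111100011
After insert 'koi': sets bits 0 2 15 -> bits=1110100111100011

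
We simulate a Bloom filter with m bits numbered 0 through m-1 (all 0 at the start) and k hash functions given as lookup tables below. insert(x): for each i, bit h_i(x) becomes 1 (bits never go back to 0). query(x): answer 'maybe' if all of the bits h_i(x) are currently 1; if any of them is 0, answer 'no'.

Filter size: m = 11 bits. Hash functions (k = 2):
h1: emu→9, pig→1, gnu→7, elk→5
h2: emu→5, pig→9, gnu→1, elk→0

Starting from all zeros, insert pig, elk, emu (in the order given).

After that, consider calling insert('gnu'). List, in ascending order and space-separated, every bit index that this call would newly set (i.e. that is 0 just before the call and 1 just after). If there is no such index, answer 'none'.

Answer: 7

Derivation:
Start: bits=00000000000
After insert 'pig': sets bits 1 9 -> bits=01000000010
After insert 'elk': sets bits 0 5 -> bits=11000100010
After insert 'emu': sets bits 5 9 -> bits=11000100010
insert 'gnu' would touch bits 1 7; currently bit1=1, bit7=0
Bits that are 0 among those (would change 0->1): 7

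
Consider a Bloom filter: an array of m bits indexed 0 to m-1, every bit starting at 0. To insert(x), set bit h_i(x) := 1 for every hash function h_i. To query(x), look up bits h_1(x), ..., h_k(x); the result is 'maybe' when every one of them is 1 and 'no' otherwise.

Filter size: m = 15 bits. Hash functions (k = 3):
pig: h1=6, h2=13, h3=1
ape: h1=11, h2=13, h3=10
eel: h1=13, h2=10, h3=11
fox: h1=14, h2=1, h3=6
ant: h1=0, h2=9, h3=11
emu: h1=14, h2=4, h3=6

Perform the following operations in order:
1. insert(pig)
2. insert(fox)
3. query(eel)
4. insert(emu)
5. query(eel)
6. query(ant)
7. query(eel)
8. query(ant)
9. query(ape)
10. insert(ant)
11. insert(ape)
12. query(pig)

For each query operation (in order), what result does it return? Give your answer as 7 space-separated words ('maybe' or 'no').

Start: bits=000000000000000
Op 1: insert pig -> sets bits 1 6 13 -> bits=010000100000010
Op 2: insert fox -> sets bits 1 6 14 -> bits=010000100000011
Op 3: query eel -> checks bit10=0, bit11=0, bit13=1 (has a 0) -> no
Op 4: insert emu -> sets bits 4 6 14 -> bits=010010100000011
Op 5: query eel -> checks bit10=0, bit11=0, bit13=1 (has a 0) -> no
Op 6: query ant -> checks bit0=0, bit9=0, bit11=0 (has a 0) -> no
Op 7: query eel -> checks bit10=0, bit11=0, bit13=1 (has a 0) -> no
Op 8: query ant -> checks bit0=0, bit9=0, bit11=0 (has a 0) -> no
Op 9: query ape -> checks bit10=0, bit11=0, bit13=1 (has a 0) -> no
Op 10: insert ant -> sets bits 0 9 11 -> bits=110010100101011
Op 11: insert ape -> sets bits 10 11 13 -> bits=110010100111011
Op 12: query pig -> checks bit1=1, bit6=1, bit13=1 (all 1) -> maybe
Query results in order: no no no no no no maybe

Answer: no no no no no no maybe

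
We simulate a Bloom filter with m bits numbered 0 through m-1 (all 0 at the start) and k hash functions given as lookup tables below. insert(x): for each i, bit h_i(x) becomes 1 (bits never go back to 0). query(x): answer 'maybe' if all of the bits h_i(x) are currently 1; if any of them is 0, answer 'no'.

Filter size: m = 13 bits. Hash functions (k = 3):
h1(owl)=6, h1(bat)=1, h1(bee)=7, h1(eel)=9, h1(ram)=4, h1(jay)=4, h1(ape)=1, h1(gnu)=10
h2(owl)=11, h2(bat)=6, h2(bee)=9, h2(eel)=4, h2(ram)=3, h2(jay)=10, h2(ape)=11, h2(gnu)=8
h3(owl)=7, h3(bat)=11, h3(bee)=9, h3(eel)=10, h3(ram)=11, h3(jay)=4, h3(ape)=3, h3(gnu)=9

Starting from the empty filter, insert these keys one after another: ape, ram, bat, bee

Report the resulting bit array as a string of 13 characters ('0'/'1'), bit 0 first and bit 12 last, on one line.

Answer: 0101101101010

Derivation:
Start: bits=0000000000000
After insert 'ape': sets bits 1 3 11 -> bits=0101000000010
After insert 'ram': sets bits 3 4 11 -> bits=0101100000010
After insert 'bat': sets bits 1 6 11 -> bits=0101101000010
After insert 'bee': sets bits 7 9 -> bits=0101101101010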